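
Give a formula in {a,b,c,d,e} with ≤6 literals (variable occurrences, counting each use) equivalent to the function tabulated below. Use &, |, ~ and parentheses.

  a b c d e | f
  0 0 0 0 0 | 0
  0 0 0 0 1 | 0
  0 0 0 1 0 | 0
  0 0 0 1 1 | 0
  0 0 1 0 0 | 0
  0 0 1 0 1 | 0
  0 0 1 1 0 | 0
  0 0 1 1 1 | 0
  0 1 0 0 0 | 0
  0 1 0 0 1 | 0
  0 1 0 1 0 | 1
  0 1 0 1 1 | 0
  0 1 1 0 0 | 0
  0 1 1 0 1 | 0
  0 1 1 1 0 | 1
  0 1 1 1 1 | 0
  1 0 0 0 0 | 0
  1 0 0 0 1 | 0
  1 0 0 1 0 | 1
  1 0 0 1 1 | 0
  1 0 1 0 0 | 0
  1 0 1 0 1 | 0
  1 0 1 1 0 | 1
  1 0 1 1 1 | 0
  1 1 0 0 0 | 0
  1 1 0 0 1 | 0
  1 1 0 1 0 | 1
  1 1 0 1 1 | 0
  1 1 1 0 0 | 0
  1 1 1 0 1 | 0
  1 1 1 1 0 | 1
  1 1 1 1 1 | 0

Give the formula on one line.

((~e & d) & (a | b))

  ~e = 10101010101010101010101010101010
  (~e & d) = 00100010001000100010001000100010
  (a | b) = 00000000111111111111111111111111
  ((~e & d) & (a | b)) = 00000000001000100010001000100010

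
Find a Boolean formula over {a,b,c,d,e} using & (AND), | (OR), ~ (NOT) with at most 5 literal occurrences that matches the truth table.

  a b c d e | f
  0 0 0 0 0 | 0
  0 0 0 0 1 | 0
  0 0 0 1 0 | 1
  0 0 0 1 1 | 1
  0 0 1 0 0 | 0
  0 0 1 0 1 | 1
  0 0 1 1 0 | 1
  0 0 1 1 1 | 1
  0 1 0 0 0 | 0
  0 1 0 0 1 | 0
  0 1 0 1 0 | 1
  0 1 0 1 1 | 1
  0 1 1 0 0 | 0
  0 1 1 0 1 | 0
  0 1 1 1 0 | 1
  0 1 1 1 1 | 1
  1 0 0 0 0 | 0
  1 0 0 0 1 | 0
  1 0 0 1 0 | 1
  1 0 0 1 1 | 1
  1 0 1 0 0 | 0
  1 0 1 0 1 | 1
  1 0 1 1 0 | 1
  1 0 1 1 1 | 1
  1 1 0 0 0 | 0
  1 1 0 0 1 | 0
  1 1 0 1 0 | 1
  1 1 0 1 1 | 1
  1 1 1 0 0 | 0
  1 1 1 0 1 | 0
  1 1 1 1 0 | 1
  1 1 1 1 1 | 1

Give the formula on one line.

  ~b = 11111111000000001111111100000000
  (c & ~b) = 00001111000000000000111100000000
  (e & (c & ~b)) = 00000101000000000000010100000000
  (d | (e & (c & ~b))) = 00110111001100110011011100110011

(d | (e & (c & ~b)))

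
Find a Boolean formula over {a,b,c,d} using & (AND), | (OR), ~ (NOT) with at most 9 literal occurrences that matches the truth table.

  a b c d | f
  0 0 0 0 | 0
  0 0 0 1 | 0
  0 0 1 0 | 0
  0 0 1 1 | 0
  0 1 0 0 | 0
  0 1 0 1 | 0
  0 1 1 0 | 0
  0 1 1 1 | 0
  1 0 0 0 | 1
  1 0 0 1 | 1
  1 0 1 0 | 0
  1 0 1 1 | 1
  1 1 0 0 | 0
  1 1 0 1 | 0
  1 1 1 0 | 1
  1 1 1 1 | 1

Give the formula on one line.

((a & (~b | c)) & ((~c | d) | (b | (c & ~a))))

  ~b = 1111000011110000
  (~b | c) = 1111001111110011
  (a & (~b | c)) = 0000000011110011
  ~c = 1100110011001100
  (~c | d) = 1101110111011101
  ~a = 1111111100000000
  (c & ~a) = 0011001100000000
  (b | (c & ~a)) = 0011111100001111
  ((~c | d) | (b | (c & ~a))) = 1111111111011111
  ((a & (~b | c)) & ((~c | d) | (b | (c & ~a)))) = 0000000011010011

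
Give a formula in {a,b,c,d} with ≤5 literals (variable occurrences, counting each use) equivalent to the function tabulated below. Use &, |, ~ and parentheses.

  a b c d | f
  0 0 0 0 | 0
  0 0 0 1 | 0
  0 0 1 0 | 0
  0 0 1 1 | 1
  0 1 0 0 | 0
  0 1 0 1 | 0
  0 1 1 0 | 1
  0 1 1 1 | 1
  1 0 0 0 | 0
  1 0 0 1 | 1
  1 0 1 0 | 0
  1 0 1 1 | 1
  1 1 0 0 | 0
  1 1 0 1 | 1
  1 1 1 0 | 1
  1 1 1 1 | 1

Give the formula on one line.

  (b & c) = 0000001100000011
  ((b & c) | d) = 0101011101010111
  (c | a) = 0011001111111111
  (((b & c) | d) & (c | a)) = 0001001101010111

(((b & c) | d) & (c | a))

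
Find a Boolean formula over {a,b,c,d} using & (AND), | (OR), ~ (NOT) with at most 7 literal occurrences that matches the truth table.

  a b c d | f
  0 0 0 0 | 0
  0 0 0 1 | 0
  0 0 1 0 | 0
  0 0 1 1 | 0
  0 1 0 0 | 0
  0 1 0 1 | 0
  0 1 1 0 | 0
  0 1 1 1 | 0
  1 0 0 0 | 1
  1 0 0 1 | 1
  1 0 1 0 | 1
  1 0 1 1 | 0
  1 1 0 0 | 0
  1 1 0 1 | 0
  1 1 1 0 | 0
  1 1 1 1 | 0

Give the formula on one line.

((a | b) & ((~d | ~c) & ~b))

  (a | b) = 0000111111111111
  ~d = 1010101010101010
  ~c = 1100110011001100
  (~d | ~c) = 1110111011101110
  ~b = 1111000011110000
  ((~d | ~c) & ~b) = 1110000011100000
  ((a | b) & ((~d | ~c) & ~b)) = 0000000011100000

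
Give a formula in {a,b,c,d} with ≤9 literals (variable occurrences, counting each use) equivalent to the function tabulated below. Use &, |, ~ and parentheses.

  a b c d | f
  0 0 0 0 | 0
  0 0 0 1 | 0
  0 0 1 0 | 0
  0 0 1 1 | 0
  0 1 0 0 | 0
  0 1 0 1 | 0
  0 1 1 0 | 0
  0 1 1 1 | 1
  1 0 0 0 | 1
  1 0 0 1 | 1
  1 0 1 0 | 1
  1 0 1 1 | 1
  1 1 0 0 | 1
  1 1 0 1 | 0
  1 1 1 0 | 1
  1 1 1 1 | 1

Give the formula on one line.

(((~b | ~d) | c) & ((b | a) & ((~a & d) | a)))

  ~b = 1111000011110000
  ~d = 1010101010101010
  (~b | ~d) = 1111101011111010
  ((~b | ~d) | c) = 1111101111111011
  (b | a) = 0000111111111111
  ~a = 1111111100000000
  (~a & d) = 0101010100000000
  ((~a & d) | a) = 0101010111111111
  ((b | a) & ((~a & d) | a)) = 0000010111111111
  (((~b | ~d) | c) & ((b | a) & ((~a & d) | a))) = 0000000111111011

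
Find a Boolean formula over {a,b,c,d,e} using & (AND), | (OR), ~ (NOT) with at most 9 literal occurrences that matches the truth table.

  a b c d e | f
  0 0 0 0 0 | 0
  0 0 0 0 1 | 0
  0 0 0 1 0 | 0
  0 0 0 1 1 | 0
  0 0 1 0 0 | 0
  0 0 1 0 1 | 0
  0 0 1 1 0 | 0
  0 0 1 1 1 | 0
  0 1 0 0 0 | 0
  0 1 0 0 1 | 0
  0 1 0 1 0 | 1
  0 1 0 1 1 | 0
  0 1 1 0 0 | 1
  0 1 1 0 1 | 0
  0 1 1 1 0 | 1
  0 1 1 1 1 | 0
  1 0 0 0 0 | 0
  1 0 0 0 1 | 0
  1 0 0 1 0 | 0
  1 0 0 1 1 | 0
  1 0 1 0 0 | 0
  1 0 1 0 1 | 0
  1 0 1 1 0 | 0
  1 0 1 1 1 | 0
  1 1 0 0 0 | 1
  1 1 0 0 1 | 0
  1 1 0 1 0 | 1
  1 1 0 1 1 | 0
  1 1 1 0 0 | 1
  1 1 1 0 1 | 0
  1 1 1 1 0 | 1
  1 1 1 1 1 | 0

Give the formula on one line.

((((c | (d & ~c)) & ~a) | (a & b)) & (~e & b))

  ~c = 11110000111100001111000011110000
  (d & ~c) = 00110000001100000011000000110000
  (c | (d & ~c)) = 00111111001111110011111100111111
  ~a = 11111111111111110000000000000000
  ((c | (d & ~c)) & ~a) = 00111111001111110000000000000000
  (a & b) = 00000000000000000000000011111111
  (((c | (d & ~c)) & ~a) | (a & b)) = 00111111001111110000000011111111
  ~e = 10101010101010101010101010101010
  (~e & b) = 00000000101010100000000010101010
  ((((c | (d & ~c)) & ~a) | (a & b)) & (~e & b)) = 00000000001010100000000010101010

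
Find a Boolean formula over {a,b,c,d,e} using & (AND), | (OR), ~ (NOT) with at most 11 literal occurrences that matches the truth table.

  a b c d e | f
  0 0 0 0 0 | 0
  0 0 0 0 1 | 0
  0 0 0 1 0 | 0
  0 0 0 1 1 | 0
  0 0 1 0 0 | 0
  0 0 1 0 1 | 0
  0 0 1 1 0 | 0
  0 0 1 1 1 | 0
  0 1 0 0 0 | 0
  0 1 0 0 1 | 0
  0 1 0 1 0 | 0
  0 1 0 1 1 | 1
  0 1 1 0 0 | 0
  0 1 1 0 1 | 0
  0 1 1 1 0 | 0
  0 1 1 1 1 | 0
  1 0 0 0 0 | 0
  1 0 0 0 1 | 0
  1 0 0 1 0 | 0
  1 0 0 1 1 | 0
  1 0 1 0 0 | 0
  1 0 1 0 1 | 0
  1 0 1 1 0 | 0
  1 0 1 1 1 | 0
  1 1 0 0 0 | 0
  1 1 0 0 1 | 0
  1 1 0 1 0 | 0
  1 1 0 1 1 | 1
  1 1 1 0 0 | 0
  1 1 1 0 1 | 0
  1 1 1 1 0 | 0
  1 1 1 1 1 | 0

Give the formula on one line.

(e & ((((~e & c) & a) | (~d | b)) & (d & ~c)))

  ~e = 10101010101010101010101010101010
  (~e & c) = 00001010000010100000101000001010
  ((~e & c) & a) = 00000000000000000000101000001010
  ~d = 11001100110011001100110011001100
  (~d | b) = 11001100111111111100110011111111
  (((~e & c) & a) | (~d | b)) = 11001100111111111100111011111111
  ~c = 11110000111100001111000011110000
  (d & ~c) = 00110000001100000011000000110000
  ((((~e & c) & a) | (~d | b)) & (d & ~c)) = 00000000001100000000000000110000
  (e & ((((~e & c) & a) | (~d | b)) & (d & ~c))) = 00000000000100000000000000010000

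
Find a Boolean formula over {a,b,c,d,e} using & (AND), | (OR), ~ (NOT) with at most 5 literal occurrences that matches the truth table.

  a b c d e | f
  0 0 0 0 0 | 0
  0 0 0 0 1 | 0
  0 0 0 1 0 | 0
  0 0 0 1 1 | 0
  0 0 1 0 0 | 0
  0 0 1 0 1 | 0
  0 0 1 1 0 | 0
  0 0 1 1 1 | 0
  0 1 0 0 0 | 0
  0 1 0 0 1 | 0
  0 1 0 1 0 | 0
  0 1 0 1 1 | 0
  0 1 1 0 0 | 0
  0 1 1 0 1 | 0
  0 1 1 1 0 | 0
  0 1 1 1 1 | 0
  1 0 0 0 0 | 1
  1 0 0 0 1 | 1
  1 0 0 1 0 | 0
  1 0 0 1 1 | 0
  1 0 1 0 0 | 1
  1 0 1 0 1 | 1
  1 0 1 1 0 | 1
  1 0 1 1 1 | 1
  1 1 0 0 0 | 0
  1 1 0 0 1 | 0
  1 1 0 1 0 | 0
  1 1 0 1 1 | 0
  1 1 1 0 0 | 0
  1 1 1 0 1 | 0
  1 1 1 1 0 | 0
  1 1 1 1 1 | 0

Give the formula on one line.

((a & ~b) & ((~d | b) | c))

  ~b = 11111111000000001111111100000000
  (a & ~b) = 00000000000000001111111100000000
  ~d = 11001100110011001100110011001100
  (~d | b) = 11001100111111111100110011111111
  ((~d | b) | c) = 11001111111111111100111111111111
  ((a & ~b) & ((~d | b) | c)) = 00000000000000001100111100000000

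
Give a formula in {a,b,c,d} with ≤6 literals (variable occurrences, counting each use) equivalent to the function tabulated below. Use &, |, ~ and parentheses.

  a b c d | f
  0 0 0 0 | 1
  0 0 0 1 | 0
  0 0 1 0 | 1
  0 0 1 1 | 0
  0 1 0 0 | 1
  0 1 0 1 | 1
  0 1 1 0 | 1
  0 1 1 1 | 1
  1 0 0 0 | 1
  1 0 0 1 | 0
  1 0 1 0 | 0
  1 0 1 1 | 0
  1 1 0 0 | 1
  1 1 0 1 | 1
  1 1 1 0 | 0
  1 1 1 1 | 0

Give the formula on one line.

  ~d = 1010101010101010
  (b | ~d) = 1010111110101111
  ~a = 1111111100000000
  (~d & ~a) = 1010101000000000
  ~c = 1100110011001100
  ((~d & ~a) | ~c) = 1110111011001100
  (~a | ((~d & ~a) | ~c)) = 1111111111001100
  ((b | ~d) & (~a | ((~d & ~a) | ~c))) = 1010111110001100

((b | ~d) & (~a | ((~d & ~a) | ~c)))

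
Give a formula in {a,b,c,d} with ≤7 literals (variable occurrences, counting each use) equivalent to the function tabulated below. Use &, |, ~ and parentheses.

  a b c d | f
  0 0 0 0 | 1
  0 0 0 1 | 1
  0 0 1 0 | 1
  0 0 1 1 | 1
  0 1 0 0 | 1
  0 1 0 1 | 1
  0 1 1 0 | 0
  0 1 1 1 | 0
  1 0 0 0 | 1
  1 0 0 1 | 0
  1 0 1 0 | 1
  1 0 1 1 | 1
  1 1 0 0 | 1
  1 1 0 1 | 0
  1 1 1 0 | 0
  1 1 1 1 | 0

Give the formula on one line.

(((~a | ~d) | (~b & c)) & (~b | (~c & b)))

  ~a = 1111111100000000
  ~d = 1010101010101010
  (~a | ~d) = 1111111110101010
  ~b = 1111000011110000
  (~b & c) = 0011000000110000
  ((~a | ~d) | (~b & c)) = 1111111110111010
  ~c = 1100110011001100
  (~c & b) = 0000110000001100
  (~b | (~c & b)) = 1111110011111100
  (((~a | ~d) | (~b & c)) & (~b | (~c & b))) = 1111110010111000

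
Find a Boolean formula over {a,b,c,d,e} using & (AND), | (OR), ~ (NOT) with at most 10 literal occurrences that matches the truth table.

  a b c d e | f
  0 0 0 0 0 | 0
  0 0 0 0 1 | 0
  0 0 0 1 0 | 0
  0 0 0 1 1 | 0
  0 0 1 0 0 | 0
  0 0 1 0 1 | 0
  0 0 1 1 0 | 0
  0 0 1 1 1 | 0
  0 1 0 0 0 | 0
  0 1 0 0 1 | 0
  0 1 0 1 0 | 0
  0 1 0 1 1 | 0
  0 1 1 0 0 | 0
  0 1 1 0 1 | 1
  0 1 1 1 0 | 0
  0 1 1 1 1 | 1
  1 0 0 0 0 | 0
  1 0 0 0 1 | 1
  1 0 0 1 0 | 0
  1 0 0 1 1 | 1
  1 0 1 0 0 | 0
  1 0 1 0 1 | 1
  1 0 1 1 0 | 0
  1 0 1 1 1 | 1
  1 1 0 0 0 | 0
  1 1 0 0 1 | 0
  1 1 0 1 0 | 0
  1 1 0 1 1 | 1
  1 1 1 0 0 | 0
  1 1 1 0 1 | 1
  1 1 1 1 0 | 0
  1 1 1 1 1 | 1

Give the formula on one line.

(((e & (~b | d)) & a) | (e & (b & ((~b | c) | ~e))))

  ~b = 11111111000000001111111100000000
  (~b | d) = 11111111001100111111111100110011
  (e & (~b | d)) = 01010101000100010101010100010001
  ((e & (~b | d)) & a) = 00000000000000000101010100010001
  (~b | c) = 11111111000011111111111100001111
  ~e = 10101010101010101010101010101010
  ((~b | c) | ~e) = 11111111101011111111111110101111
  (b & ((~b | c) | ~e)) = 00000000101011110000000010101111
  (e & (b & ((~b | c) | ~e))) = 00000000000001010000000000000101
  (((e & (~b | d)) & a) | (e & (b & ((~b | c) | ~e)))) = 00000000000001010101010100010101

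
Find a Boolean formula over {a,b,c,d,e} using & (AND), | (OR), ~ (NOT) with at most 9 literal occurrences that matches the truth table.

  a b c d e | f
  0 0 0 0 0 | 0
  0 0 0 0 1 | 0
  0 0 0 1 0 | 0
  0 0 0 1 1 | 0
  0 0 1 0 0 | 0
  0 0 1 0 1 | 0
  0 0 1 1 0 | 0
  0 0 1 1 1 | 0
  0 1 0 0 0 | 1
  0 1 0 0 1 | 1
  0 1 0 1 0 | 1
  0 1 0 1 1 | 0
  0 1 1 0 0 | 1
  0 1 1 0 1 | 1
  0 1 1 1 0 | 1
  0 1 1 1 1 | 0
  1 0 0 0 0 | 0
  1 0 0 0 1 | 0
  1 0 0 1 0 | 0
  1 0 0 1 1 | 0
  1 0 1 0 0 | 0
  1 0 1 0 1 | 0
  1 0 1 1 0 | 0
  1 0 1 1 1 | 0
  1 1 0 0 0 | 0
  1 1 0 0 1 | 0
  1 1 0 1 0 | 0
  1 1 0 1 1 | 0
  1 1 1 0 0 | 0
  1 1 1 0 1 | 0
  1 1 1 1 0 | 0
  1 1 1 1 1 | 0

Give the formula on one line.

(b & (~a & (((a | ~e) | ~d) & ((c | a) | b))))

  ~a = 11111111111111110000000000000000
  ~e = 10101010101010101010101010101010
  (a | ~e) = 10101010101010101111111111111111
  ~d = 11001100110011001100110011001100
  ((a | ~e) | ~d) = 11101110111011101111111111111111
  (c | a) = 00001111000011111111111111111111
  ((c | a) | b) = 00001111111111111111111111111111
  (((a | ~e) | ~d) & ((c | a) | b)) = 00001110111011101111111111111111
  (~a & (((a | ~e) | ~d) & ((c | a) | b))) = 00001110111011100000000000000000
  (b & (~a & (((a | ~e) | ~d) & ((c | a) | b)))) = 00000000111011100000000000000000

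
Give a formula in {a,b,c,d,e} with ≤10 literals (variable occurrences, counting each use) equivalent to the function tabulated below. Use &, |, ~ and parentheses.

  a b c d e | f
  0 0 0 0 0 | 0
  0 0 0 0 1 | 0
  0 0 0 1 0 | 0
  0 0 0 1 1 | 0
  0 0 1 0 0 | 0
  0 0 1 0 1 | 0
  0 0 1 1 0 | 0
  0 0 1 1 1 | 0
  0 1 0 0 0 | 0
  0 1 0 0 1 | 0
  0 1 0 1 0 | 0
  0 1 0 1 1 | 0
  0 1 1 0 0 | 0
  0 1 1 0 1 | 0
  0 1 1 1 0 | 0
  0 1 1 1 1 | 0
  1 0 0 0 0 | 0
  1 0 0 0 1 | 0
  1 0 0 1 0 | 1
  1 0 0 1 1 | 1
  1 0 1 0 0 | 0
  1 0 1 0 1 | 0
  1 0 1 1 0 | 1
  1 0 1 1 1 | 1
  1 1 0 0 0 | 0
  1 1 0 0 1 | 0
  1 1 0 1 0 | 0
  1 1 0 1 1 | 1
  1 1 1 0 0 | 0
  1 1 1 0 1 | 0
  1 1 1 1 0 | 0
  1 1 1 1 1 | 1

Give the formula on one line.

((e | ~b) & (a & (((a | ~b) & (~e & ~a)) | d)))

  ~b = 11111111000000001111111100000000
  (e | ~b) = 11111111010101011111111101010101
  (a | ~b) = 11111111000000001111111111111111
  ~e = 10101010101010101010101010101010
  ~a = 11111111111111110000000000000000
  (~e & ~a) = 10101010101010100000000000000000
  ((a | ~b) & (~e & ~a)) = 10101010000000000000000000000000
  (((a | ~b) & (~e & ~a)) | d) = 10111011001100110011001100110011
  (a & (((a | ~b) & (~e & ~a)) | d)) = 00000000000000000011001100110011
  ((e | ~b) & (a & (((a | ~b) & (~e & ~a)) | d))) = 00000000000000000011001100010001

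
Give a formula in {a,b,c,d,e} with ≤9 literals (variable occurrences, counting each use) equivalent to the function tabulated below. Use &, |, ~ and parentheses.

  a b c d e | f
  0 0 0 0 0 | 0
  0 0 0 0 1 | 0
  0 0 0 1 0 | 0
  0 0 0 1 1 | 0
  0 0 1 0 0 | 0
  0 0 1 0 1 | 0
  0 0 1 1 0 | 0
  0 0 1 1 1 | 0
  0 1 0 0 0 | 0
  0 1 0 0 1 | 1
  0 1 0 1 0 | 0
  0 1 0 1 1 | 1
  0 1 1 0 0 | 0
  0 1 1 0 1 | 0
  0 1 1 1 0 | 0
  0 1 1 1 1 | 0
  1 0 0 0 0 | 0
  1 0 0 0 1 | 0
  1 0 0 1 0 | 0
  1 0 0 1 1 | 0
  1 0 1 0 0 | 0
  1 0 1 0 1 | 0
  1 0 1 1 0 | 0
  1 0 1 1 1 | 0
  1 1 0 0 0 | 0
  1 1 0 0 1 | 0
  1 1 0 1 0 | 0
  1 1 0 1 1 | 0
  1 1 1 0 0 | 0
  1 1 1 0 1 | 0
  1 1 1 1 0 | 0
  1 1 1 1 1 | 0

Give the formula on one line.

  ~c = 11110000111100001111000011110000
  (~c & e) = 01010000010100000101000001010000
  (b | c) = 00001111111111110000111111111111
  ((b | c) | a) = 00001111111111111111111111111111
  ((~c & e) & ((b | c) | a)) = 00000000010100000101000001010000
  ~a = 11111111111111110000000000000000
  (~a | c) = 11111111111111110000111100001111
  (((~c & e) & ((b | c) | a)) & (~a | c)) = 00000000010100000000000000000000

(((~c & e) & ((b | c) | a)) & (~a | c))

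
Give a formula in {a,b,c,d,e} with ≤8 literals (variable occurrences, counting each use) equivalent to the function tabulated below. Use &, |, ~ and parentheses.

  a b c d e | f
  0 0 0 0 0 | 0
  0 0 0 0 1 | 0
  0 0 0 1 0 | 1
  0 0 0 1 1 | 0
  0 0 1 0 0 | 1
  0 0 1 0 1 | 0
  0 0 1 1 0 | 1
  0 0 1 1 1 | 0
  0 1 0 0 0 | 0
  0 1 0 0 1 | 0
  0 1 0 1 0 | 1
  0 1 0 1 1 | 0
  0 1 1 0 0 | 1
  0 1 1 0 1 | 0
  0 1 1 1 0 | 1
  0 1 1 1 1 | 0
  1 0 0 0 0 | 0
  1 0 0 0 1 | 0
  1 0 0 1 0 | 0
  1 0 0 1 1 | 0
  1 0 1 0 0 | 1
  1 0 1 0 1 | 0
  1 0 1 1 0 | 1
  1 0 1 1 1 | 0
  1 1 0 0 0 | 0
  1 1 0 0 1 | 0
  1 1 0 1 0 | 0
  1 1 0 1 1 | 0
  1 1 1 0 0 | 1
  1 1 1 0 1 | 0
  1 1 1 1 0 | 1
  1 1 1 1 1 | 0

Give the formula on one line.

  ~a = 11111111111111110000000000000000
  (c | ~a) = 11111111111111110000111100001111
  ~c = 11110000111100001111000011110000
  (d & ~c) = 00110000001100000011000000110000
  (b & c) = 00000000000011110000000000001111
  ((d & ~c) | (b & c)) = 00110000001111110011000000111111
  (c | ((d & ~c) | (b & c))) = 00111111001111110011111100111111
  ~e = 10101010101010101010101010101010
  ((c | ((d & ~c) | (b & c))) & ~e) = 00101010001010100010101000101010
  ((c | ~a) & ((c | ((d & ~c) | (b & c))) & ~e)) = 00101010001010100000101000001010

((c | ~a) & ((c | ((d & ~c) | (b & c))) & ~e))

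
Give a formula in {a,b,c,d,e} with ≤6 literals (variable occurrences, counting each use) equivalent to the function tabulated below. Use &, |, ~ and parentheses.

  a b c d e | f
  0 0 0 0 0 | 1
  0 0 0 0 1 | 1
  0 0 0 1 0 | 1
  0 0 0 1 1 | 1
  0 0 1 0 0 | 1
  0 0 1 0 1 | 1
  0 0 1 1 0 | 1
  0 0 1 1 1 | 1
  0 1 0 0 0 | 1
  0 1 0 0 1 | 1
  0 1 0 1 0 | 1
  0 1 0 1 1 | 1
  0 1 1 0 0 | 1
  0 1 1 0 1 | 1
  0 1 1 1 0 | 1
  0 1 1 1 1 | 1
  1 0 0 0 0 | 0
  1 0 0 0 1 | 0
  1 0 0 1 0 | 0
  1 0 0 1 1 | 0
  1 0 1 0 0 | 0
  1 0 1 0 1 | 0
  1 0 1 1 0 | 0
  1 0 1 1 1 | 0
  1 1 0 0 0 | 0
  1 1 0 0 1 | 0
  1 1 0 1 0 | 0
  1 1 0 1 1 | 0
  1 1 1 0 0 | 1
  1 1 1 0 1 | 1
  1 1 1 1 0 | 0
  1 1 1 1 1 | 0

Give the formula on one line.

  ~a = 11111111111111110000000000000000
  ~d = 11001100110011001100110011001100
  (~d & c) = 00001100000011000000110000001100
  ((~d & c) & b) = 00000000000011000000000000001100
  (~a | ((~d & c) & b)) = 11111111111111110000000000001100

(~a | ((~d & c) & b))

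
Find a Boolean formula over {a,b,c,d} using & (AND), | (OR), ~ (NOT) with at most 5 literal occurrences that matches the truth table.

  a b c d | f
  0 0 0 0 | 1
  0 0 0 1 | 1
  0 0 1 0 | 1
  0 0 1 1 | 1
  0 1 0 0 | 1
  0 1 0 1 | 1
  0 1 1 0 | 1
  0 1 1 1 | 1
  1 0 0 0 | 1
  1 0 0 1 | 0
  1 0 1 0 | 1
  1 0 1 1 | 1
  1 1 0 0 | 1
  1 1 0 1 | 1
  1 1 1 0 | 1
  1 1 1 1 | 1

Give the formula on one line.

  ~a = 1111111100000000
  (~a | c) = 1111111100110011
  ~d = 1010101010101010
  (b | ~d) = 1010111110101111
  ((~a | c) | (b | ~d)) = 1111111110111111

((~a | c) | (b | ~d))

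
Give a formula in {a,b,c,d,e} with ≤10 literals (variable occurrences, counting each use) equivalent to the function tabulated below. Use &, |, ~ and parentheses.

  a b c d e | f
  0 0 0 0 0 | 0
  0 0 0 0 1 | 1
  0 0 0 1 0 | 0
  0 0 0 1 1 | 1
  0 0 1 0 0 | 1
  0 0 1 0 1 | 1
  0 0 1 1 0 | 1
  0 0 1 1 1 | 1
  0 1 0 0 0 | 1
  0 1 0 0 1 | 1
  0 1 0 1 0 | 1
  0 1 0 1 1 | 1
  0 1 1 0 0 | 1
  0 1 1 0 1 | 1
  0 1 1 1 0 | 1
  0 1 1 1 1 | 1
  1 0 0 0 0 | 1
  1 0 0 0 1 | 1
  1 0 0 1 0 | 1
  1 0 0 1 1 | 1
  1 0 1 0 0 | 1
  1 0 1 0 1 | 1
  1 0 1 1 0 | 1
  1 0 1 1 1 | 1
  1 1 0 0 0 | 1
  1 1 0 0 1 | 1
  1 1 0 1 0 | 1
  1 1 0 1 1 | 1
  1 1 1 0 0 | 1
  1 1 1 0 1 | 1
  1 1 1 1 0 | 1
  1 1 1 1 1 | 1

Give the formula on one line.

  (b & d) = 00000000001100110000000000110011
  ((b & d) | a) = 00000000001100111111111111111111
  (d & ((b & d) | a)) = 00000000001100110011001100110011
  ((d & ((b & d) | a)) | b) = 00000000111111110011001111111111
  (c | e) = 01011111010111110101111101011111
  (((d & ((b & d) | a)) | b) | (c | e)) = 01011111111111110111111111111111
  (a | (((d & ((b & d) | a)) | b) | (c | e))) = 01011111111111111111111111111111

(a | (((d & ((b & d) | a)) | b) | (c | e)))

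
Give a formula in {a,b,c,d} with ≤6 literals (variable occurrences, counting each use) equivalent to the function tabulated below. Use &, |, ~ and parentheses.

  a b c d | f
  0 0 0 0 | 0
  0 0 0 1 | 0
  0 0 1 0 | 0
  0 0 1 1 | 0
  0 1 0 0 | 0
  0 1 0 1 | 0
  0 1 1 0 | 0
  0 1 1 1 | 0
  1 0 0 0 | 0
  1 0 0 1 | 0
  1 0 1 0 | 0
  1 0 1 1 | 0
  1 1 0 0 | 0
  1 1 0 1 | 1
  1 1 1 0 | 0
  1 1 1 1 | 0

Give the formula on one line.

(d & ((~c & a) & b))

  ~c = 1100110011001100
  (~c & a) = 0000000011001100
  ((~c & a) & b) = 0000000000001100
  (d & ((~c & a) & b)) = 0000000000000100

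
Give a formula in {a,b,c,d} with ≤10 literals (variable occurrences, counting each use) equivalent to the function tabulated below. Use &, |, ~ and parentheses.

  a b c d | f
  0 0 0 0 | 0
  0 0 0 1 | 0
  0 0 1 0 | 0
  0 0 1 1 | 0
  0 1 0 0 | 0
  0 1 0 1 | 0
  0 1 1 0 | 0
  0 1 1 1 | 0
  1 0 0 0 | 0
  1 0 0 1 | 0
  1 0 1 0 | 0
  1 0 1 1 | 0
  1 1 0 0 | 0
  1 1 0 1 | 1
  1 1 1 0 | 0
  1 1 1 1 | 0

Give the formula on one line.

((((b | d) & c) | (a & b)) & (d & ~c))

  (b | d) = 0101111101011111
  ((b | d) & c) = 0001001100010011
  (a & b) = 0000000000001111
  (((b | d) & c) | (a & b)) = 0001001100011111
  ~c = 1100110011001100
  (d & ~c) = 0100010001000100
  ((((b | d) & c) | (a & b)) & (d & ~c)) = 0000000000000100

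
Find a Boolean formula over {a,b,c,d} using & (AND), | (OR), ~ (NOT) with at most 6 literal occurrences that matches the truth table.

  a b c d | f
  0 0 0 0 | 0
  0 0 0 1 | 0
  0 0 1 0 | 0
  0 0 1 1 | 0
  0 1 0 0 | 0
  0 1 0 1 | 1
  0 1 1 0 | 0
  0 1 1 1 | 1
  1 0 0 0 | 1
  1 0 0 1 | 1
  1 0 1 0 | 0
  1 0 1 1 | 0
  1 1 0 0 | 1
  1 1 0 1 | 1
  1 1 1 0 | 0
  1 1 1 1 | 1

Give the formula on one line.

((d & b) | (~c & (a | c)))

  (d & b) = 0000010100000101
  ~c = 1100110011001100
  (a | c) = 0011001111111111
  (~c & (a | c)) = 0000000011001100
  ((d & b) | (~c & (a | c))) = 0000010111001101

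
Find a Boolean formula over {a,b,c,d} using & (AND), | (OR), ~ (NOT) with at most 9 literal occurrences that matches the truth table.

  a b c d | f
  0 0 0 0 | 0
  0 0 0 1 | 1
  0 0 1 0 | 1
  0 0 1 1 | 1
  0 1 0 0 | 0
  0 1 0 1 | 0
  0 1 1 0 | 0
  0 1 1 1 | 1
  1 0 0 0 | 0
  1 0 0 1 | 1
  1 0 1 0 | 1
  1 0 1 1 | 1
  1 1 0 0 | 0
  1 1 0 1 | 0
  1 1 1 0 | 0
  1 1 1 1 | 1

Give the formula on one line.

(((d & (~d | b)) & c) | ((d | c) & ~b))

  ~d = 1010101010101010
  (~d | b) = 1010111110101111
  (d & (~d | b)) = 0000010100000101
  ((d & (~d | b)) & c) = 0000000100000001
  (d | c) = 0111011101110111
  ~b = 1111000011110000
  ((d | c) & ~b) = 0111000001110000
  (((d & (~d | b)) & c) | ((d | c) & ~b)) = 0111000101110001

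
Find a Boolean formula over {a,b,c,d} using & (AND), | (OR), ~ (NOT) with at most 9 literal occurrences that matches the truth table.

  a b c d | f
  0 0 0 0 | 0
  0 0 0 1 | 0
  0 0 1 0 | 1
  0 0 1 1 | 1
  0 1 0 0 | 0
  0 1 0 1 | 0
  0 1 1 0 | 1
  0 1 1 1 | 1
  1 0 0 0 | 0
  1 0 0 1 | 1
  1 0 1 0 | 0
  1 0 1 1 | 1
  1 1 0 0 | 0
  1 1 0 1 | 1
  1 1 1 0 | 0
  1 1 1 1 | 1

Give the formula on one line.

  ~b = 1111000011110000
  (~b | a) = 1111000011111111
  ((~b | a) & b) = 0000000000001111
  (c & d) = 0001000100010001
  (((~b | a) & b) | (c & d)) = 0001000100011111
  ((((~b | a) & b) | (c & d)) | a) = 0001000111111111
  (d & ((((~b | a) & b) | (c & d)) | a)) = 0001000101010101
  ~a = 1111111100000000
  (~a & c) = 0011001100000000
  ((d & ((((~b | a) & b) | (c & d)) | a)) | (~a & c)) = 0011001101010101

((d & ((((~b | a) & b) | (c & d)) | a)) | (~a & c))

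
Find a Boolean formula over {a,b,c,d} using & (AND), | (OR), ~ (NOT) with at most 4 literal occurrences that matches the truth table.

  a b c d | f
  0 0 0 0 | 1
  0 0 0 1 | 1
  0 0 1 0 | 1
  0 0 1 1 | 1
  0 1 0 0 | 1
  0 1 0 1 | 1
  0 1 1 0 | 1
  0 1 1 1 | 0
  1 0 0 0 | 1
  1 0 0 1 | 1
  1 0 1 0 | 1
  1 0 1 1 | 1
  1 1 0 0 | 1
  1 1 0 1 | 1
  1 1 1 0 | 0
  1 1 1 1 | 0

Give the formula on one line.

((~c | (~a & ~d)) | ~b)

  ~c = 1100110011001100
  ~a = 1111111100000000
  ~d = 1010101010101010
  (~a & ~d) = 1010101000000000
  (~c | (~a & ~d)) = 1110111011001100
  ~b = 1111000011110000
  ((~c | (~a & ~d)) | ~b) = 1111111011111100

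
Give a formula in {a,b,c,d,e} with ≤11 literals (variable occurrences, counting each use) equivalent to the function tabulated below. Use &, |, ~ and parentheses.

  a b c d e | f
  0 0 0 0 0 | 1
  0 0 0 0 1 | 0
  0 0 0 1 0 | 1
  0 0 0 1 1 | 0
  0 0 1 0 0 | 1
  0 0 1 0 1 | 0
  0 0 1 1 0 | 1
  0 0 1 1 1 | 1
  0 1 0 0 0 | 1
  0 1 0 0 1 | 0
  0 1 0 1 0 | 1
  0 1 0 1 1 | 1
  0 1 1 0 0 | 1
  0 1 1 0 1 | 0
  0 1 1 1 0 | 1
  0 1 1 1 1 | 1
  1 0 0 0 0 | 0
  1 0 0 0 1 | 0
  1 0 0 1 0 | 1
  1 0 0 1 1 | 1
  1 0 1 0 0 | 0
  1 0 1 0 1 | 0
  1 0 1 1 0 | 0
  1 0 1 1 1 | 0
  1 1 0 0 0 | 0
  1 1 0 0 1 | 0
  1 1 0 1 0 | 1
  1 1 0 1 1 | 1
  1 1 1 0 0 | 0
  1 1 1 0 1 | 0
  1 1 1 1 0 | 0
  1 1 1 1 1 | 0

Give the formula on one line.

(((d & ~c) | ~a) & (~e | (d & ((c | a) | b))))

  ~c = 11110000111100001111000011110000
  (d & ~c) = 00110000001100000011000000110000
  ~a = 11111111111111110000000000000000
  ((d & ~c) | ~a) = 11111111111111110011000000110000
  ~e = 10101010101010101010101010101010
  (c | a) = 00001111000011111111111111111111
  ((c | a) | b) = 00001111111111111111111111111111
  (d & ((c | a) | b)) = 00000011001100110011001100110011
  (~e | (d & ((c | a) | b))) = 10101011101110111011101110111011
  (((d & ~c) | ~a) & (~e | (d & ((c | a) | b)))) = 10101011101110110011000000110000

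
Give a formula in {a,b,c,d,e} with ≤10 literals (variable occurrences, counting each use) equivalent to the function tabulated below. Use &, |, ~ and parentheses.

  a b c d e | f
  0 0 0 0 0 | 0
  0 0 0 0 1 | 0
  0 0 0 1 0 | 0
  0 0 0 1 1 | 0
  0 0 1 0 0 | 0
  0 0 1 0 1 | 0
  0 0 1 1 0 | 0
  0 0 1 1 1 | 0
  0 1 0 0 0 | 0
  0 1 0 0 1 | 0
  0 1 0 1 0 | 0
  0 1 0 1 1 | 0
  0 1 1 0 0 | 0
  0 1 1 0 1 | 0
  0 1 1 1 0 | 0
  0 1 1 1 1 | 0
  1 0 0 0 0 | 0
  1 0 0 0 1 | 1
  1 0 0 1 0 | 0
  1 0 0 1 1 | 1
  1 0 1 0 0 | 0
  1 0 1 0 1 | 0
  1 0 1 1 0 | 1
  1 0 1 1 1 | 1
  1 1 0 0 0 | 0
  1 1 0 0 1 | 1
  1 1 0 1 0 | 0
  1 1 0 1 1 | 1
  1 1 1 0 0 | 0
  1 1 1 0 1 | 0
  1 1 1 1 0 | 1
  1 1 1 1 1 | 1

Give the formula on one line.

((d | ~c) & (((~e | d) & (c & ~d)) | (a & (e | c))))

  ~c = 11110000111100001111000011110000
  (d | ~c) = 11110011111100111111001111110011
  ~e = 10101010101010101010101010101010
  (~e | d) = 10111011101110111011101110111011
  ~d = 11001100110011001100110011001100
  (c & ~d) = 00001100000011000000110000001100
  ((~e | d) & (c & ~d)) = 00001000000010000000100000001000
  (e | c) = 01011111010111110101111101011111
  (a & (e | c)) = 00000000000000000101111101011111
  (((~e | d) & (c & ~d)) | (a & (e | c))) = 00001000000010000101111101011111
  ((d | ~c) & (((~e | d) & (c & ~d)) | (a & (e | c)))) = 00000000000000000101001101010011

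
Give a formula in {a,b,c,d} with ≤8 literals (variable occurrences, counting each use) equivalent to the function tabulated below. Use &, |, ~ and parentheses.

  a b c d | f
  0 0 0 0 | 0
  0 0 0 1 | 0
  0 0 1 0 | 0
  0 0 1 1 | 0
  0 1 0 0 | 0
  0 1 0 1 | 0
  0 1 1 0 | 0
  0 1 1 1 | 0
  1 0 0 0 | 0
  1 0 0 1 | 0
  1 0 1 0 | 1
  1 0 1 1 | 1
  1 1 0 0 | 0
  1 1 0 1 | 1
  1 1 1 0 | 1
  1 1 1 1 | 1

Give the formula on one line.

  ~c = 1100110011001100
  (~c & d) = 0100010001000100
  ~d = 1010101010101010
  (~c & ~d) = 1000100010001000
  (a & b) = 0000000000001111
  ((~c & ~d) | (a & b)) = 1000100010001111
  ((~c & d) & ((~c & ~d) | (a & b))) = 0000000000000100
  (c & a) = 0000000000110011
  (((~c & d) & ((~c & ~d) | (a & b))) | (c & a)) = 0000000000110111

(((~c & d) & ((~c & ~d) | (a & b))) | (c & a))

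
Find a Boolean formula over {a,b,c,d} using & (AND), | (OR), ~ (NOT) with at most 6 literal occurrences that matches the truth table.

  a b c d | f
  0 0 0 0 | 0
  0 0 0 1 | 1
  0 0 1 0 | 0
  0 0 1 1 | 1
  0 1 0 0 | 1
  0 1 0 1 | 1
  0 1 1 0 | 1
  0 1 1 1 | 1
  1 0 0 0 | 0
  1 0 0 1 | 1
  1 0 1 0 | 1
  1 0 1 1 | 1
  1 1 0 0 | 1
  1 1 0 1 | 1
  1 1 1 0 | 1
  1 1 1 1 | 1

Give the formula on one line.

  (a & c) = 0000000000110011
  (b | (a & c)) = 0000111100111111
  (d | (b | (a & c))) = 0101111101111111

(d | (b | (a & c)))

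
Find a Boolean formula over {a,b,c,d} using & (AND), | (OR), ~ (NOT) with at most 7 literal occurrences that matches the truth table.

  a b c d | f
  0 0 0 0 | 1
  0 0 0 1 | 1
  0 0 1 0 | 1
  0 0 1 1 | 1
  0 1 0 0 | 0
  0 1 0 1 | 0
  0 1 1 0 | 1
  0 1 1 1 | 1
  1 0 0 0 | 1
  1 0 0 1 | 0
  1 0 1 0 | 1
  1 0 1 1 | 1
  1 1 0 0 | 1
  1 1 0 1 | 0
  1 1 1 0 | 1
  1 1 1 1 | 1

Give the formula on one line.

  ~a = 1111111100000000
  ~b = 1111000011110000
  (~a & ~b) = 1111000000000000
  ~d = 1010101010101010
  (c | ~d) = 1011101110111011
  (~b | a) = 1111000011111111
  ((~b | a) | c) = 1111001111111111
  ((c | ~d) & ((~b | a) | c)) = 1011001110111011
  ((~a & ~b) | ((c | ~d) & ((~b | a) | c))) = 1111001110111011

((~a & ~b) | ((c | ~d) & ((~b | a) | c)))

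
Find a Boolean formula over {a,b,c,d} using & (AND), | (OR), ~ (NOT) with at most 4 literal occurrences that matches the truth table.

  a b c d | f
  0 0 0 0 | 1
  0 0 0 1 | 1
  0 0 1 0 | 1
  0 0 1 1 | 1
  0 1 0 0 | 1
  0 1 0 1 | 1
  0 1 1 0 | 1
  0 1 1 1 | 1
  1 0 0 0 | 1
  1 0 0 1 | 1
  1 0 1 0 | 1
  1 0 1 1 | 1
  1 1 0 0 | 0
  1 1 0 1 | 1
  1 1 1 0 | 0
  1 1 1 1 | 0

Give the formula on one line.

((~b | (~c & d)) | ~a)

  ~b = 1111000011110000
  ~c = 1100110011001100
  (~c & d) = 0100010001000100
  (~b | (~c & d)) = 1111010011110100
  ~a = 1111111100000000
  ((~b | (~c & d)) | ~a) = 1111111111110100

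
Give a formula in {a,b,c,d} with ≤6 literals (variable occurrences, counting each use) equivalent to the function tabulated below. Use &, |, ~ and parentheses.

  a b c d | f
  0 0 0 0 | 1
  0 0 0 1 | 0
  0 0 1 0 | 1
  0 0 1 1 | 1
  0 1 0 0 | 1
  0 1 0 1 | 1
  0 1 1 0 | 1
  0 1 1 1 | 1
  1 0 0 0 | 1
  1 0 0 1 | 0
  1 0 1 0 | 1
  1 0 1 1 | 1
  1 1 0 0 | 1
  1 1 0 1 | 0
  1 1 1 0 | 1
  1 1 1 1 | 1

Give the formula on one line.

((~d | c) | (~a & b))

  ~d = 1010101010101010
  (~d | c) = 1011101110111011
  ~a = 1111111100000000
  (~a & b) = 0000111100000000
  ((~d | c) | (~a & b)) = 1011111110111011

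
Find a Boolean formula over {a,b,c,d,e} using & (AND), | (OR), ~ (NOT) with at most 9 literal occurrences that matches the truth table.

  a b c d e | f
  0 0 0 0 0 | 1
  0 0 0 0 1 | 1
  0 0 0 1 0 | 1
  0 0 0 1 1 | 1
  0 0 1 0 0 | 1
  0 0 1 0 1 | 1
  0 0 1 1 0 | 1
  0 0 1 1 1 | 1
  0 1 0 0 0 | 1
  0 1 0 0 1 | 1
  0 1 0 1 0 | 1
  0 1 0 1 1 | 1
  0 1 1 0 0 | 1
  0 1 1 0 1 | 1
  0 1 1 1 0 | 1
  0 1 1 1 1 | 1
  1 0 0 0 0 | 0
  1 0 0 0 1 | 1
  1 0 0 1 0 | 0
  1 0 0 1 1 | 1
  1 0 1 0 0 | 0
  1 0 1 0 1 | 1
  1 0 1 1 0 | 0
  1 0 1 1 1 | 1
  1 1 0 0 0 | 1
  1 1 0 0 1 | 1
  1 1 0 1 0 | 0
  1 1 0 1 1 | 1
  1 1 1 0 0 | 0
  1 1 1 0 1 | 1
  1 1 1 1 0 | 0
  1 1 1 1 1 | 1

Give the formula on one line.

((e | ((~d | e) & (b & ~c))) | (~a | (e & ~b)))

  ~d = 11001100110011001100110011001100
  (~d | e) = 11011101110111011101110111011101
  ~c = 11110000111100001111000011110000
  (b & ~c) = 00000000111100000000000011110000
  ((~d | e) & (b & ~c)) = 00000000110100000000000011010000
  (e | ((~d | e) & (b & ~c))) = 01010101110101010101010111010101
  ~a = 11111111111111110000000000000000
  ~b = 11111111000000001111111100000000
  (e & ~b) = 01010101000000000101010100000000
  (~a | (e & ~b)) = 11111111111111110101010100000000
  ((e | ((~d | e) & (b & ~c))) | (~a | (e & ~b))) = 11111111111111110101010111010101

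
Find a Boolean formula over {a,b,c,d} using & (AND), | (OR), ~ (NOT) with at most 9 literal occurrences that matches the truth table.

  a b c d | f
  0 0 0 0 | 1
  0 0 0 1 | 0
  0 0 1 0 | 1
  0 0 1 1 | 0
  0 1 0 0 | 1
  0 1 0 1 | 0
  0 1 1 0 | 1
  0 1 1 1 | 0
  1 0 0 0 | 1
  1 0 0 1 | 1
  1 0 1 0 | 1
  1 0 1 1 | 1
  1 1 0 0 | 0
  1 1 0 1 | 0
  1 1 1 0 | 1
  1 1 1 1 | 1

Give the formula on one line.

(((~a & ~d) | (a & c)) | (((c | ~b) & ~c) & (~d | a)))

  ~a = 1111111100000000
  ~d = 1010101010101010
  (~a & ~d) = 1010101000000000
  (a & c) = 0000000000110011
  ((~a & ~d) | (a & c)) = 1010101000110011
  ~b = 1111000011110000
  (c | ~b) = 1111001111110011
  ~c = 1100110011001100
  ((c | ~b) & ~c) = 1100000011000000
  (~d | a) = 1010101011111111
  (((c | ~b) & ~c) & (~d | a)) = 1000000011000000
  (((~a & ~d) | (a & c)) | (((c | ~b) & ~c) & (~d | a))) = 1010101011110011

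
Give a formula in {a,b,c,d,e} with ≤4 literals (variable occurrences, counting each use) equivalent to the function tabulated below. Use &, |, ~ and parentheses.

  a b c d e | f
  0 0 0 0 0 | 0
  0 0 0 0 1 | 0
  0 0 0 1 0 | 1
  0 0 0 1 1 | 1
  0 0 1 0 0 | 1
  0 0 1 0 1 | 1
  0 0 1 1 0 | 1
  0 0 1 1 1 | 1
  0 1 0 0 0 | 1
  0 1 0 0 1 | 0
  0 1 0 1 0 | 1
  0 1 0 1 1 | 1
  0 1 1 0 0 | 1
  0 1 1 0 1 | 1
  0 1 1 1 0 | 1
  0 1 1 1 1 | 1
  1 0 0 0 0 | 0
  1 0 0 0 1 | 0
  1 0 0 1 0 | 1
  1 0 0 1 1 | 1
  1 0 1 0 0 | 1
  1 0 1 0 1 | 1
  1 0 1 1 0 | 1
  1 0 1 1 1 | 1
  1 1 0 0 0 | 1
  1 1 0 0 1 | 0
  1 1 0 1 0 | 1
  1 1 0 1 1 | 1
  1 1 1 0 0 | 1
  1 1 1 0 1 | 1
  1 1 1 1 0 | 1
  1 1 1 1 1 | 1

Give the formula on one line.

  ~e = 10101010101010101010101010101010
  (~e & b) = 00000000101010100000000010101010
  ((~e & b) | d) = 00110011101110110011001110111011
  (((~e & b) | d) | c) = 00111111101111110011111110111111

(((~e & b) | d) | c)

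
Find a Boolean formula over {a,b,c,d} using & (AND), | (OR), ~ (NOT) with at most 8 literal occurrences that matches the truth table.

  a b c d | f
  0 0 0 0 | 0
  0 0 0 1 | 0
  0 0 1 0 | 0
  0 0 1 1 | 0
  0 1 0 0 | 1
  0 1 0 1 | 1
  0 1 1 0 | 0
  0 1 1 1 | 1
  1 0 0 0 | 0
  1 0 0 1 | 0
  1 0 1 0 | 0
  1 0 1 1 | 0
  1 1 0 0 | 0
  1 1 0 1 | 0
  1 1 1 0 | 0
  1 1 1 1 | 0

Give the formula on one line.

  ~c = 1100110011001100
  (c & d) = 0001000100010001
  (~c | (c & d)) = 1101110111011101
  ~a = 1111111100000000
  (b & ~a) = 0000111100000000
  ((~c | (c & d)) & (b & ~a)) = 0000110100000000

((~c | (c & d)) & (b & ~a))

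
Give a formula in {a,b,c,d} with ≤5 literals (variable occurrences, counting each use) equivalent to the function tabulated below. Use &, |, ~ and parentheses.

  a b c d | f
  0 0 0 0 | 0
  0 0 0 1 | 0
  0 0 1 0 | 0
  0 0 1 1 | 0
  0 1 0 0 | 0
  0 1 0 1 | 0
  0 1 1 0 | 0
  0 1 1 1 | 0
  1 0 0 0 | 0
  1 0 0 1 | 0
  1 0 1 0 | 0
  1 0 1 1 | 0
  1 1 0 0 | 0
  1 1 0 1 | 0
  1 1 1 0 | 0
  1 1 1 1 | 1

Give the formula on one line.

((d & a) & ((c & b) & d))

  (d & a) = 0000000001010101
  (c & b) = 0000001100000011
  ((c & b) & d) = 0000000100000001
  ((d & a) & ((c & b) & d)) = 0000000000000001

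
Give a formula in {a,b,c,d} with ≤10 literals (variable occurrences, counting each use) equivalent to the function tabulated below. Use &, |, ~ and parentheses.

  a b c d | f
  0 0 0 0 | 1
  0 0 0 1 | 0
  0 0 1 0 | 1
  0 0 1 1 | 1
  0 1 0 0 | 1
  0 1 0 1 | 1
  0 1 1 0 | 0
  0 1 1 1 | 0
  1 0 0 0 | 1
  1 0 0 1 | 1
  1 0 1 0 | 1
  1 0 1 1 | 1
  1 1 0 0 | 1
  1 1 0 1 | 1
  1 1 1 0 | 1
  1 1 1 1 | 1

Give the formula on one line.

(((~b & ~d) | (a | (~c & b))) | (~b & ((c & ~b) | a)))

  ~b = 1111000011110000
  ~d = 1010101010101010
  (~b & ~d) = 1010000010100000
  ~c = 1100110011001100
  (~c & b) = 0000110000001100
  (a | (~c & b)) = 0000110011111111
  ((~b & ~d) | (a | (~c & b))) = 1010110011111111
  (c & ~b) = 0011000000110000
  ((c & ~b) | a) = 0011000011111111
  (~b & ((c & ~b) | a)) = 0011000011110000
  (((~b & ~d) | (a | (~c & b))) | (~b & ((c & ~b) | a))) = 1011110011111111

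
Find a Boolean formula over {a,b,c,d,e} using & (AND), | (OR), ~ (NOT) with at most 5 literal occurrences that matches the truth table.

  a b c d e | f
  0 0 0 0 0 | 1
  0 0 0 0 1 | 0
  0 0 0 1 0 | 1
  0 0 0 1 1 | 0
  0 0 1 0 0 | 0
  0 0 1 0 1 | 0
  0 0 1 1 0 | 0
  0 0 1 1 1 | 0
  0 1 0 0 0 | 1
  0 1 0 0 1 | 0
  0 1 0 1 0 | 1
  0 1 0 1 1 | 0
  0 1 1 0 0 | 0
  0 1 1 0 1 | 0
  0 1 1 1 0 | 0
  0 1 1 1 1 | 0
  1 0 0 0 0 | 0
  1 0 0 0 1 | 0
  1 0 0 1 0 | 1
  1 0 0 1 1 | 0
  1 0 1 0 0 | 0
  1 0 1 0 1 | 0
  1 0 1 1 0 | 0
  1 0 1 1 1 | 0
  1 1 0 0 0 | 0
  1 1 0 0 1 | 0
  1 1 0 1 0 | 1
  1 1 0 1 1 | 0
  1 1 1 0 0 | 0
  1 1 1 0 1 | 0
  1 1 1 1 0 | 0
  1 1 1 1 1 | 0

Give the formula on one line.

  ~c = 11110000111100001111000011110000
  ~e = 10101010101010101010101010101010
  (~c & ~e) = 10100000101000001010000010100000
  (d & a) = 00000000000000000011001100110011
  ~a = 11111111111111110000000000000000
  ((d & a) | ~a) = 11111111111111110011001100110011
  ((~c & ~e) & ((d & a) | ~a)) = 10100000101000000010000000100000

((~c & ~e) & ((d & a) | ~a))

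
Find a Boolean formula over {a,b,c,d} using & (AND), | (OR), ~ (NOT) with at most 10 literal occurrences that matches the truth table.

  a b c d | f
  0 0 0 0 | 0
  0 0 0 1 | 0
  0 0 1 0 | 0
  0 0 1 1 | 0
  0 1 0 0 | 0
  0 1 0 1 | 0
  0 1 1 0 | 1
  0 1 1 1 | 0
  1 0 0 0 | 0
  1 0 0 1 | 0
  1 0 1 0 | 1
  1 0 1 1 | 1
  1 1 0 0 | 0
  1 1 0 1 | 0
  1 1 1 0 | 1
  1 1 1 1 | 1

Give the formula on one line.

((((b & ((c & b) | d)) & ~d) & ~a) | (c & a))

  (c & b) = 0000001100000011
  ((c & b) | d) = 0101011101010111
  (b & ((c & b) | d)) = 0000011100000111
  ~d = 1010101010101010
  ((b & ((c & b) | d)) & ~d) = 0000001000000010
  ~a = 1111111100000000
  (((b & ((c & b) | d)) & ~d) & ~a) = 0000001000000000
  (c & a) = 0000000000110011
  ((((b & ((c & b) | d)) & ~d) & ~a) | (c & a)) = 0000001000110011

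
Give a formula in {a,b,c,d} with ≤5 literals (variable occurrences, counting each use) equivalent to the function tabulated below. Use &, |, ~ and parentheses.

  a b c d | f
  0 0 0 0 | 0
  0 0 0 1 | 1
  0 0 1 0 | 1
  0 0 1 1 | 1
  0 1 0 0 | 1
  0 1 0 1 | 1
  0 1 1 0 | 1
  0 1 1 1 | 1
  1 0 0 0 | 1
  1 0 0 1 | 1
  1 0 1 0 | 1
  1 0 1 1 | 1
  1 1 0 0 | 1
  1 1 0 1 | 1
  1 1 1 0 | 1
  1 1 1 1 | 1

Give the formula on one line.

(((b | d) | a) | c)

  (b | d) = 0101111101011111
  ((b | d) | a) = 0101111111111111
  (((b | d) | a) | c) = 0111111111111111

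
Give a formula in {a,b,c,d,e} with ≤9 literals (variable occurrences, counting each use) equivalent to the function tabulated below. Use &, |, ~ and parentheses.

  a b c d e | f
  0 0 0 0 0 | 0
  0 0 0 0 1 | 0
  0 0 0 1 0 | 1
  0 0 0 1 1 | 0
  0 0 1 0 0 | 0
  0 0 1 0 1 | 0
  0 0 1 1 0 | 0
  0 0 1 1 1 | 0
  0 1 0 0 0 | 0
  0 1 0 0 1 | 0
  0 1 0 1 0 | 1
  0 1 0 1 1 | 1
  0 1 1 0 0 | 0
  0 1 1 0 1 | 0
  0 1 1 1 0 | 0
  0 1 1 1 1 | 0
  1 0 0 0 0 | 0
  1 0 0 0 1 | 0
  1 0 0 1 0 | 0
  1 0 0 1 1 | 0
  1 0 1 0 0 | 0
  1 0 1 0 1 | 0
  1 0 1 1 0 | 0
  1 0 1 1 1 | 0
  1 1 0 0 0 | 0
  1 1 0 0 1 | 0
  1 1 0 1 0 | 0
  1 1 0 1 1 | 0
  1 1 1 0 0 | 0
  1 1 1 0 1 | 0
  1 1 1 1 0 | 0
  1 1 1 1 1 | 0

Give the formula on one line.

(((a | ((d | ~a) & ~c)) & (~a & (~e | b))) & d)

  ~a = 11111111111111110000000000000000
  (d | ~a) = 11111111111111110011001100110011
  ~c = 11110000111100001111000011110000
  ((d | ~a) & ~c) = 11110000111100000011000000110000
  (a | ((d | ~a) & ~c)) = 11110000111100001111111111111111
  ~e = 10101010101010101010101010101010
  (~e | b) = 10101010111111111010101011111111
  (~a & (~e | b)) = 10101010111111110000000000000000
  ((a | ((d | ~a) & ~c)) & (~a & (~e | b))) = 10100000111100000000000000000000
  (((a | ((d | ~a) & ~c)) & (~a & (~e | b))) & d) = 00100000001100000000000000000000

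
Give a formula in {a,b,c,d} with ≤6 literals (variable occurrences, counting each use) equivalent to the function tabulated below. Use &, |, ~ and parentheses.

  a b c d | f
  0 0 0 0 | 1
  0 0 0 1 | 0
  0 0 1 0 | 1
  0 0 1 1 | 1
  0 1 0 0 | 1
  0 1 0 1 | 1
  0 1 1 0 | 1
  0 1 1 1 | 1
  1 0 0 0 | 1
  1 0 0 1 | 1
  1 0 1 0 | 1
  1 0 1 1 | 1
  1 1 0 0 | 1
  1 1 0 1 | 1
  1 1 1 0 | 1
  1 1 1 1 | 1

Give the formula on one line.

  ~c = 1100110011001100
  (~c & a) = 0000000011001100
  (c | b) = 0011111100111111
  ~d = 1010101010101010
  ((c | b) | ~d) = 1011111110111111
  ((~c & a) | ((c | b) | ~d)) = 1011111111111111

((~c & a) | ((c | b) | ~d))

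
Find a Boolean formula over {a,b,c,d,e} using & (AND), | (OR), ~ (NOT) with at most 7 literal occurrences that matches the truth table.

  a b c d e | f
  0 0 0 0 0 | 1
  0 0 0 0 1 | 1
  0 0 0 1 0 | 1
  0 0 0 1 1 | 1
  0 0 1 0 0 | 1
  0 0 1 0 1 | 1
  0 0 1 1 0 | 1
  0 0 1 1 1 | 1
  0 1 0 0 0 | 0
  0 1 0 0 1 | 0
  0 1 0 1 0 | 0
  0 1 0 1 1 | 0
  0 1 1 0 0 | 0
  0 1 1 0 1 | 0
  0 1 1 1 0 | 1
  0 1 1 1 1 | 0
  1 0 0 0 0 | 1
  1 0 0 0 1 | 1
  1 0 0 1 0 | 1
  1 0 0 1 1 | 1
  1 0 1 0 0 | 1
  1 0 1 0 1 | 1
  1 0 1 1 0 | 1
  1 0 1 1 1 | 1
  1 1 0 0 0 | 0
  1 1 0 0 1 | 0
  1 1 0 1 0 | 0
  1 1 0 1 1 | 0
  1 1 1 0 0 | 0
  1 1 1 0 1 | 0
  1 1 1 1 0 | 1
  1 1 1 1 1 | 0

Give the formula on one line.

(~b | ((d & ~e) & ((b & d) & c)))

  ~b = 11111111000000001111111100000000
  ~e = 10101010101010101010101010101010
  (d & ~e) = 00100010001000100010001000100010
  (b & d) = 00000000001100110000000000110011
  ((b & d) & c) = 00000000000000110000000000000011
  ((d & ~e) & ((b & d) & c)) = 00000000000000100000000000000010
  (~b | ((d & ~e) & ((b & d) & c))) = 11111111000000101111111100000010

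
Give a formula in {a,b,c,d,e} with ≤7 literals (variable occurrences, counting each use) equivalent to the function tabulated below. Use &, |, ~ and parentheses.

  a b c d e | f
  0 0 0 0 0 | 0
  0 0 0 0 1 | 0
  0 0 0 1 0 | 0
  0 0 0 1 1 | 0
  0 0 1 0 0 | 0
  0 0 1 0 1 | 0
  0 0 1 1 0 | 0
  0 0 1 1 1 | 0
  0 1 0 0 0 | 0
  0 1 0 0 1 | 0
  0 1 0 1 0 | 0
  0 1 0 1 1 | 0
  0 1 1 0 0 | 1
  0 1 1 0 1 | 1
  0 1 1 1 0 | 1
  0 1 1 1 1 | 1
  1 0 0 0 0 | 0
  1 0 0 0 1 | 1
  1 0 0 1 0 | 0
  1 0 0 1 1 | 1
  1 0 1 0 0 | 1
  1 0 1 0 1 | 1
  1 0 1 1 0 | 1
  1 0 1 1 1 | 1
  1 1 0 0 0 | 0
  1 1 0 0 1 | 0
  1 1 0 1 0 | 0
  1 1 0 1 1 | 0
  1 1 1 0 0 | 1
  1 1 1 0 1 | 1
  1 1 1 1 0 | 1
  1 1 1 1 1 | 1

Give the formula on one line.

(((c & b) | a) & (c | ((~b & ~c) & e)))

  (c & b) = 00000000000011110000000000001111
  ((c & b) | a) = 00000000000011111111111111111111
  ~b = 11111111000000001111111100000000
  ~c = 11110000111100001111000011110000
  (~b & ~c) = 11110000000000001111000000000000
  ((~b & ~c) & e) = 01010000000000000101000000000000
  (c | ((~b & ~c) & e)) = 01011111000011110101111100001111
  (((c & b) | a) & (c | ((~b & ~c) & e))) = 00000000000011110101111100001111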